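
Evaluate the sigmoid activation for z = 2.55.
0.9276

sigmoid(2.55) = 1/(1 + e^(-2.55)) = 1/(1 + 0.07808) = 0.9276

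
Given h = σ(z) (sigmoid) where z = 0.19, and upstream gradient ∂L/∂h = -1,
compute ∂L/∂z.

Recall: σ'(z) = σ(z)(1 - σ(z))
∂L/∂z = -0.2478

σ(0.19) = 0.5474
σ'(0.19) = σ(0.19)(1 - σ(0.19)) = 0.5474 × 0.4526 = 0.2478
∂L/∂z = ∂L/∂h · σ'(z) = -1 × 0.2478 = -0.2478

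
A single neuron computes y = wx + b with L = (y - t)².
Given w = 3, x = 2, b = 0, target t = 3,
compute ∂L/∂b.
∂L/∂b = 6

y = wx + b = (3)(2) + 0 = 6
∂L/∂y = 2(y - t) = 2(6 - 3) = 6
∂y/∂b = 1
∂L/∂b = ∂L/∂y · ∂y/∂b = 6 × 1 = 6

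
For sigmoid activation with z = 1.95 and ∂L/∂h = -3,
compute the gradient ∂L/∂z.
∂L/∂z = -0.3271

σ(1.95) = 0.8754
σ'(1.95) = σ(1.95)(1 - σ(1.95)) = 0.8754 × 0.1246 = 0.109
∂L/∂z = ∂L/∂h · σ'(z) = -3 × 0.109 = -0.3271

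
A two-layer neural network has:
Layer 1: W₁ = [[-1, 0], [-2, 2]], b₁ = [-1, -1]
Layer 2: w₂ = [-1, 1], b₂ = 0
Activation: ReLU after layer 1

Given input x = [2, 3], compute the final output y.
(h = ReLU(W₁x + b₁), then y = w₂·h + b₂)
y = 1

Layer 1 pre-activation: z₁ = [-3, 1]
After ReLU: h = [0, 1]
Layer 2 output: y = -1×0 + 1×1 + 0 = 1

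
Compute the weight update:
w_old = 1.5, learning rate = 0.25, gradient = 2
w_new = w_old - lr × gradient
w_new = 1

w_new = w - η·∂L/∂w = 1.5 - 0.25×(2) = 1.5 - (0.5) = 1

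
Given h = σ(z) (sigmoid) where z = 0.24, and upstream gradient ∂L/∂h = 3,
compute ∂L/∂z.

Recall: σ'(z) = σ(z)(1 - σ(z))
∂L/∂z = 0.7393

σ(0.24) = 0.5597
σ'(0.24) = σ(0.24)(1 - σ(0.24)) = 0.5597 × 0.4403 = 0.2464
∂L/∂z = ∂L/∂h · σ'(z) = 3 × 0.2464 = 0.7393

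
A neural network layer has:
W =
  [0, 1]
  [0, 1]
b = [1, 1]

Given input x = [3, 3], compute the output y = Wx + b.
y = [4, 4]

Wx = [0×3 + 1×3, 0×3 + 1×3]
   = [3, 3]
y = Wx + b = [3 + 1, 3 + 1] = [4, 4]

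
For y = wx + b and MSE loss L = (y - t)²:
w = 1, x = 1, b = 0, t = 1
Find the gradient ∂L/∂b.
∂L/∂b = 0

y = wx + b = (1)(1) + 0 = 1
∂L/∂y = 2(y - t) = 2(1 - 1) = 0
∂y/∂b = 1
∂L/∂b = ∂L/∂y · ∂y/∂b = 0 × 1 = 0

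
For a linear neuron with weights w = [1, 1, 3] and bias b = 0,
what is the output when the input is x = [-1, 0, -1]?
y = -4

y = (1)(-1) + (1)(0) + (3)(-1) + 0 = -4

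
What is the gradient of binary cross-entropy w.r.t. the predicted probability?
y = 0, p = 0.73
∂L/∂p = 3.704

∂L/∂p = -y/p + (1-y)/(1-p) = 0 + 1/0.27 = 3.704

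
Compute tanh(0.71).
0.6107

tanh(0.71) = (e^(0.71) - e^(-0.71))/(e^(0.71) + e^(-0.71)) = 0.6107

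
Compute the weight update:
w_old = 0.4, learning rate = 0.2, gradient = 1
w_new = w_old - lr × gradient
w_new = 0.2

w_new = w - η·∂L/∂w = 0.4 - 0.2×(1) = 0.4 - (0.2) = 0.2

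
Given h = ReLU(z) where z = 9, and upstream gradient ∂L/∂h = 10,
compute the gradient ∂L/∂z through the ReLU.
∂L/∂z = 10

h = ReLU(9) = 9
Since z > 0: ∂h/∂z = 1
∂L/∂z = ∂L/∂h · ∂h/∂z = 10 × 1 = 10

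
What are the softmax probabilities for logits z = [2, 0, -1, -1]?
p = [0.8098, 0.1096, 0.0403, 0.0403]

exp(z) = [7.389, 1, 0.3679, 0.3679]
Sum = 9.125
p = [0.8098, 0.1096, 0.0403, 0.0403]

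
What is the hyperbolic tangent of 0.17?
0.1684

tanh(0.17) = (e^(0.17) - e^(-0.17))/(e^(0.17) + e^(-0.17)) = 0.1684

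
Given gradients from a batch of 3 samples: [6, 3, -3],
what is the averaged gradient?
Average gradient = 2

Average = (1/3)(6 + 3 + -3) = 6/3 = 2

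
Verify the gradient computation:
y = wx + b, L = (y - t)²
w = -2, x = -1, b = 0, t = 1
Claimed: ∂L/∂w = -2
Correct

y = (-2)(-1) + 0 = 2
∂L/∂y = 2(y - t) = 2(2 - 1) = 2
∂y/∂w = x = -1
∂L/∂w = 2 × -1 = -2

Claimed value: -2
Correct: The correct gradient is -2.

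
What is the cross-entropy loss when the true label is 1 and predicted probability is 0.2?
L = 1.609

L = -1·log(0.2) - 0·log(0.8) = -log(0.2) = 1.609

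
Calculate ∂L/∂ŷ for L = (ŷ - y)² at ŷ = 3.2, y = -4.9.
∂L/∂ŷ = 16.2

∂L/∂ŷ = 2(ŷ - y) = 2(3.2 - -4.9) = 2(8.1) = 16.2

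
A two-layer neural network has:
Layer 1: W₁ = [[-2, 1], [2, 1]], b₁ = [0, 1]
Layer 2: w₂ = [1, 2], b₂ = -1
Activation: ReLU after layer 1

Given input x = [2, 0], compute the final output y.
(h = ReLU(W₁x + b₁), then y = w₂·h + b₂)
y = 9

Layer 1 pre-activation: z₁ = [-4, 5]
After ReLU: h = [0, 5]
Layer 2 output: y = 1×0 + 2×5 + -1 = 9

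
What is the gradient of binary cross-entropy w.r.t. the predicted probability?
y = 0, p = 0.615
∂L/∂p = 2.597

∂L/∂p = -y/p + (1-y)/(1-p) = 0 + 1/0.385 = 2.597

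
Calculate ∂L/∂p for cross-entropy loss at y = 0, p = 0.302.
∂L/∂p = 1.433

∂L/∂p = -y/p + (1-y)/(1-p) = 0 + 1/0.698 = 1.433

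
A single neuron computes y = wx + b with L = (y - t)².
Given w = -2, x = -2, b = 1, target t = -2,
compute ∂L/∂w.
∂L/∂w = -28

y = wx + b = (-2)(-2) + 1 = 5
∂L/∂y = 2(y - t) = 2(5 - -2) = 14
∂y/∂w = x = -2
∂L/∂w = ∂L/∂y · ∂y/∂w = 14 × -2 = -28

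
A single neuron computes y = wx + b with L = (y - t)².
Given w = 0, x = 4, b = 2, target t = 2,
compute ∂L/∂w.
∂L/∂w = 0

y = wx + b = (0)(4) + 2 = 2
∂L/∂y = 2(y - t) = 2(2 - 2) = 0
∂y/∂w = x = 4
∂L/∂w = ∂L/∂y · ∂y/∂w = 0 × 4 = 0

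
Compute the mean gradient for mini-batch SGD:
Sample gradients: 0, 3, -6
Average gradient = -1

Average = (1/3)(0 + 3 + -6) = -3/3 = -1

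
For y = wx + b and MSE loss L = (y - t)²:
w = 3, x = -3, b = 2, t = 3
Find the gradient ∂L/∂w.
∂L/∂w = 60

y = wx + b = (3)(-3) + 2 = -7
∂L/∂y = 2(y - t) = 2(-7 - 3) = -20
∂y/∂w = x = -3
∂L/∂w = ∂L/∂y · ∂y/∂w = -20 × -3 = 60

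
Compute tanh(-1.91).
-0.9571

tanh(-1.91) = (e^(-1.91) - e^(1.91))/(e^(-1.91) + e^(1.91)) = -0.9571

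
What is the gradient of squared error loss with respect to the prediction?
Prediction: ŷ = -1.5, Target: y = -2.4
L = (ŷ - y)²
∂L/∂ŷ = 1.8

∂L/∂ŷ = 2(ŷ - y) = 2(-1.5 - -2.4) = 2(0.9) = 1.8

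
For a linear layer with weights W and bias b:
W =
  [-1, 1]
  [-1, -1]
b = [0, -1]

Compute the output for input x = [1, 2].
y = [1, -4]

Wx = [-1×1 + 1×2, -1×1 + -1×2]
   = [1, -3]
y = Wx + b = [1 + 0, -3 + -1] = [1, -4]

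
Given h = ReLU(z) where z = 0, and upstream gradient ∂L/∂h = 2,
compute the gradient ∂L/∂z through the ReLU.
∂L/∂z = 0

h = ReLU(0) = 0
At z = 0: ∂h/∂z = 0 (by convention)
∂L/∂z = ∂L/∂h · ∂h/∂z = 2 × 0 = 0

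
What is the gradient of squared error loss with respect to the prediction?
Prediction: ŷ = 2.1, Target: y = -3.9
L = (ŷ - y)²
∂L/∂ŷ = 12.0

∂L/∂ŷ = 2(ŷ - y) = 2(2.1 - -3.9) = 2(6.0) = 12.0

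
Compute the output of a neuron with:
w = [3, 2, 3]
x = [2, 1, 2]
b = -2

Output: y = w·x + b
y = 12

y = (3)(2) + (2)(1) + (3)(2) + -2 = 12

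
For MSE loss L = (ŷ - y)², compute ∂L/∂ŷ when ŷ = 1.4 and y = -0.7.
∂L/∂ŷ = 4.2

∂L/∂ŷ = 2(ŷ - y) = 2(1.4 - -0.7) = 2(2.1) = 4.2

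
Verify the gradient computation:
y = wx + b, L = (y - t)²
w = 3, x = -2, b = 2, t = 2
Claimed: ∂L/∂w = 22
Incorrect

y = (3)(-2) + 2 = -4
∂L/∂y = 2(y - t) = 2(-4 - 2) = -12
∂y/∂w = x = -2
∂L/∂w = -12 × -2 = 24

Claimed value: 22
Incorrect: The correct gradient is 24.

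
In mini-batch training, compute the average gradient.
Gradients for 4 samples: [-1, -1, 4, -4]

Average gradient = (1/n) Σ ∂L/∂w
Average gradient = -0.5

Average = (1/4)(-1 + -1 + 4 + -4) = -2/4 = -0.5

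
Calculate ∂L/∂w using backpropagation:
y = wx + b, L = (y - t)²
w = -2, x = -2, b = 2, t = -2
∂L/∂w = -32

y = wx + b = (-2)(-2) + 2 = 6
∂L/∂y = 2(y - t) = 2(6 - -2) = 16
∂y/∂w = x = -2
∂L/∂w = ∂L/∂y · ∂y/∂w = 16 × -2 = -32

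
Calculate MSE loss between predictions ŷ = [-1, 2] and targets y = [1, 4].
MSE = 4

MSE = (1/2)((-1-1)² + (2-4)²) = (1/2)(4 + 4) = 4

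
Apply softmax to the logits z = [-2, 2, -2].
p = [0.0177, 0.9647, 0.0177]

exp(z) = [0.1353, 7.389, 0.1353]
Sum = 7.66
p = [0.0177, 0.9647, 0.0177]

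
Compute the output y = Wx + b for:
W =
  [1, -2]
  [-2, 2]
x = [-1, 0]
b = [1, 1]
y = [0, 3]

Wx = [1×-1 + -2×0, -2×-1 + 2×0]
   = [-1, 2]
y = Wx + b = [-1 + 1, 2 + 1] = [0, 3]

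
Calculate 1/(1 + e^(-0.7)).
0.6682

sigmoid(0.7) = 1/(1 + e^(-0.7)) = 1/(1 + 0.4966) = 0.6682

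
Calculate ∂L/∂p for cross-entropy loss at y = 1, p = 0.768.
∂L/∂p = -1.302

∂L/∂p = -y/p + (1-y)/(1-p) = -1/0.768 + 0 = -1.302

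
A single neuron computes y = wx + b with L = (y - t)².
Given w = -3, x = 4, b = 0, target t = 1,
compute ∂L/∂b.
∂L/∂b = -26

y = wx + b = (-3)(4) + 0 = -12
∂L/∂y = 2(y - t) = 2(-12 - 1) = -26
∂y/∂b = 1
∂L/∂b = ∂L/∂y · ∂y/∂b = -26 × 1 = -26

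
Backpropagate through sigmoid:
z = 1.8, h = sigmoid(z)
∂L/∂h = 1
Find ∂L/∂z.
∂L/∂z = 0.1217

σ(1.8) = 0.8581
σ'(1.8) = σ(1.8)(1 - σ(1.8)) = 0.8581 × 0.1419 = 0.1217
∂L/∂z = ∂L/∂h · σ'(z) = 1 × 0.1217 = 0.1217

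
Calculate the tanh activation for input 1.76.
0.9425

tanh(1.76) = (e^(1.76) - e^(-1.76))/(e^(1.76) + e^(-1.76)) = 0.9425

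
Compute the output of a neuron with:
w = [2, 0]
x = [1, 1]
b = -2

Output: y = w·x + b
y = 0

y = (2)(1) + (0)(1) + -2 = 0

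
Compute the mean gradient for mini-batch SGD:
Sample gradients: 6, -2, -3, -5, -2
Average gradient = -1.2

Average = (1/5)(6 + -2 + -3 + -5 + -2) = -6/5 = -1.2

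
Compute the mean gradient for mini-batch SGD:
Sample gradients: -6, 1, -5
Average gradient = -3.333

Average = (1/3)(-6 + 1 + -5) = -10/3 = -3.333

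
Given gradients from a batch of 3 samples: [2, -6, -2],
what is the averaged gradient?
Average gradient = -2

Average = (1/3)(2 + -6 + -2) = -6/3 = -2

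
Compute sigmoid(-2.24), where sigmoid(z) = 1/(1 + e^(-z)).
0.09622

sigmoid(-2.24) = 1/(1 + e^(2.24)) = 1/(1 + 9.393) = 0.09622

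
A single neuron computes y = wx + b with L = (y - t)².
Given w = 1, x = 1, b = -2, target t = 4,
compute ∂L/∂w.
∂L/∂w = -10

y = wx + b = (1)(1) + -2 = -1
∂L/∂y = 2(y - t) = 2(-1 - 4) = -10
∂y/∂w = x = 1
∂L/∂w = ∂L/∂y · ∂y/∂w = -10 × 1 = -10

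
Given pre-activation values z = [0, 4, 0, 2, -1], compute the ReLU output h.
h = [0, 4, 0, 2, 0]

ReLU applied element-wise: max(0,0)=0, max(0,4)=4, max(0,0)=0, max(0,2)=2, max(0,-1)=0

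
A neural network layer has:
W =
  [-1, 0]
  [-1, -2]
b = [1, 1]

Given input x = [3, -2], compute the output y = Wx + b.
y = [-2, 2]

Wx = [-1×3 + 0×-2, -1×3 + -2×-2]
   = [-3, 1]
y = Wx + b = [-3 + 1, 1 + 1] = [-2, 2]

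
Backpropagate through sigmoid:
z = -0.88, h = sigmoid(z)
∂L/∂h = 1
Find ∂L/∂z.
∂L/∂z = 0.2072

σ(-0.88) = 0.2932
σ'(-0.88) = σ(-0.88)(1 - σ(-0.88)) = 0.2932 × 0.7068 = 0.2072
∂L/∂z = ∂L/∂h · σ'(z) = 1 × 0.2072 = 0.2072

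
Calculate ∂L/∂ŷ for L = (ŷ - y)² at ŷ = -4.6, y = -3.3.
∂L/∂ŷ = -2.6

∂L/∂ŷ = 2(ŷ - y) = 2(-4.6 - -3.3) = 2(-1.3) = -2.6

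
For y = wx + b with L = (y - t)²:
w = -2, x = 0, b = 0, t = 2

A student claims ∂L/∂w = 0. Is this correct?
Correct

y = (-2)(0) + 0 = 0
∂L/∂y = 2(y - t) = 2(0 - 2) = -4
∂y/∂w = x = 0
∂L/∂w = -4 × 0 = 0

Claimed value: 0
Correct: The correct gradient is 0.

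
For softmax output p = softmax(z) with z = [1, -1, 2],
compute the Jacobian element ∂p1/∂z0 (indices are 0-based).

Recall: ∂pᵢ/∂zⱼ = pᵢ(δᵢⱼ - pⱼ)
∂p1/∂z0 = -0.009113

p = softmax(z) = [0.2595, 0.03512, 0.7054]
p1 = 0.03512, p0 = 0.2595

∂p1/∂z0 = -p1 × p0 = -0.03512 × 0.2595 = -0.009113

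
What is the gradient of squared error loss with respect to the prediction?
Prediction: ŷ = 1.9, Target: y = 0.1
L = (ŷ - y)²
∂L/∂ŷ = 3.6

∂L/∂ŷ = 2(ŷ - y) = 2(1.9 - 0.1) = 2(1.8) = 3.6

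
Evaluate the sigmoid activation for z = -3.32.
0.03489

sigmoid(-3.32) = 1/(1 + e^(3.32)) = 1/(1 + 27.66) = 0.03489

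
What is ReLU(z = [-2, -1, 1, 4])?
h = [0, 0, 1, 4]

ReLU applied element-wise: max(0,-2)=0, max(0,-1)=0, max(0,1)=1, max(0,4)=4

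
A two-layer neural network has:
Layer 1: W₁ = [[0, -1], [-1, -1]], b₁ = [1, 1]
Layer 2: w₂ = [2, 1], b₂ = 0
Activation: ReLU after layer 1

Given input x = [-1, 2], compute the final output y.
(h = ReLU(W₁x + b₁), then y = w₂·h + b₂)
y = 0

Layer 1 pre-activation: z₁ = [-1, 0]
After ReLU: h = [0, 0]
Layer 2 output: y = 2×0 + 1×0 + 0 = 0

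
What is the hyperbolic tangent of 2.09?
0.9699

tanh(2.09) = (e^(2.09) - e^(-2.09))/(e^(2.09) + e^(-2.09)) = 0.9699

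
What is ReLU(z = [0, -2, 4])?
h = [0, 0, 4]

ReLU applied element-wise: max(0,0)=0, max(0,-2)=0, max(0,4)=4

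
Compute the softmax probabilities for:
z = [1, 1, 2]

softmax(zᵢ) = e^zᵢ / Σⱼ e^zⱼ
p = [0.2119, 0.2119, 0.5761]

exp(z) = [2.718, 2.718, 7.389]
Sum = 12.83
p = [0.2119, 0.2119, 0.5761]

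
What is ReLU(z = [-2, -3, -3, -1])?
h = [0, 0, 0, 0]

ReLU applied element-wise: max(0,-2)=0, max(0,-3)=0, max(0,-3)=0, max(0,-1)=0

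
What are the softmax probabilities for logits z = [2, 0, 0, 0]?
p = [0.7112, 0.0963, 0.0963, 0.0963]

exp(z) = [7.389, 1, 1, 1]
Sum = 10.39
p = [0.7112, 0.0963, 0.0963, 0.0963]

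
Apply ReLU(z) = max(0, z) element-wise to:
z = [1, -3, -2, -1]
h = [1, 0, 0, 0]

ReLU applied element-wise: max(0,1)=1, max(0,-3)=0, max(0,-2)=0, max(0,-1)=0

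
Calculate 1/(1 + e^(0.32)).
0.4207

sigmoid(-0.32) = 1/(1 + e^(0.32)) = 1/(1 + 1.377) = 0.4207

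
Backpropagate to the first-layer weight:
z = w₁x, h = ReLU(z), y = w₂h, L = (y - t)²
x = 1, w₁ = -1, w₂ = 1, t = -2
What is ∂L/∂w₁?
∂L/∂w₁ = 0

Forward pass:
z = w₁x = -1×1 = -1
h = ReLU(-1) = 0
y = w₂h = 1×0 = 0

Backward pass:
∂L/∂y = 2(y - t) = 2(0 - -2) = 4
∂y/∂h = w₂ = 1
∂h/∂z = 0 (ReLU derivative)
∂z/∂w₁ = x = 1

∂L/∂w₁ = 4 × 1 × 0 × 1 = 0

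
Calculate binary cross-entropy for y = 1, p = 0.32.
L = 1.139

L = -1·log(0.32) - 0·log(0.68) = -log(0.32) = 1.139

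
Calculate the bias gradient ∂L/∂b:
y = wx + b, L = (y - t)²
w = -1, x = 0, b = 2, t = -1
∂L/∂b = 6

y = wx + b = (-1)(0) + 2 = 2
∂L/∂y = 2(y - t) = 2(2 - -1) = 6
∂y/∂b = 1
∂L/∂b = ∂L/∂y · ∂y/∂b = 6 × 1 = 6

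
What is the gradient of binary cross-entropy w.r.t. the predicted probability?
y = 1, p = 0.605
∂L/∂p = -1.653

∂L/∂p = -y/p + (1-y)/(1-p) = -1/0.605 + 0 = -1.653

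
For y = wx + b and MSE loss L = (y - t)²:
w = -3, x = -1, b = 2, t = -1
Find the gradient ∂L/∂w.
∂L/∂w = -12

y = wx + b = (-3)(-1) + 2 = 5
∂L/∂y = 2(y - t) = 2(5 - -1) = 12
∂y/∂w = x = -1
∂L/∂w = ∂L/∂y · ∂y/∂w = 12 × -1 = -12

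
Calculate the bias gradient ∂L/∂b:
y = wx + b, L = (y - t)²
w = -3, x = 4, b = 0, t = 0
∂L/∂b = -24

y = wx + b = (-3)(4) + 0 = -12
∂L/∂y = 2(y - t) = 2(-12 - 0) = -24
∂y/∂b = 1
∂L/∂b = ∂L/∂y · ∂y/∂b = -24 × 1 = -24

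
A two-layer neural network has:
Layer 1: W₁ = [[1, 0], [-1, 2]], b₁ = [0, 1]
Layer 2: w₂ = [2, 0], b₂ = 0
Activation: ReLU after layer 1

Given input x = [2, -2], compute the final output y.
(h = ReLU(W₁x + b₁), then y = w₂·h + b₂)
y = 4

Layer 1 pre-activation: z₁ = [2, -5]
After ReLU: h = [2, 0]
Layer 2 output: y = 2×2 + 0×0 + 0 = 4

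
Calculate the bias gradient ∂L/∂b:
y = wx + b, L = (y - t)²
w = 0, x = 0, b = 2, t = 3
∂L/∂b = -2

y = wx + b = (0)(0) + 2 = 2
∂L/∂y = 2(y - t) = 2(2 - 3) = -2
∂y/∂b = 1
∂L/∂b = ∂L/∂y · ∂y/∂b = -2 × 1 = -2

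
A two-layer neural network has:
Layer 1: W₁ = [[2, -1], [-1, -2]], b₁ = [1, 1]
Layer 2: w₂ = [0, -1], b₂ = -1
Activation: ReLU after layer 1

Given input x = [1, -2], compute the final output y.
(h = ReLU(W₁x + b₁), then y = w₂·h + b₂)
y = -5

Layer 1 pre-activation: z₁ = [5, 4]
After ReLU: h = [5, 4]
Layer 2 output: y = 0×5 + -1×4 + -1 = -5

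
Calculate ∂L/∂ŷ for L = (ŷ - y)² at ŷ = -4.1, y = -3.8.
∂L/∂ŷ = -0.6

∂L/∂ŷ = 2(ŷ - y) = 2(-4.1 - -3.8) = 2(-0.3) = -0.6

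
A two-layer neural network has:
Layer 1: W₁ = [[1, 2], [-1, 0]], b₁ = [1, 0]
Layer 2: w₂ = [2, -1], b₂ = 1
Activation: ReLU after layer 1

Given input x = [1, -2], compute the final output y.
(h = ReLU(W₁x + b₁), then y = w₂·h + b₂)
y = 1

Layer 1 pre-activation: z₁ = [-2, -1]
After ReLU: h = [0, 0]
Layer 2 output: y = 2×0 + -1×0 + 1 = 1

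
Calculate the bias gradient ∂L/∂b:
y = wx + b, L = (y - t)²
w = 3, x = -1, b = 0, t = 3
∂L/∂b = -12

y = wx + b = (3)(-1) + 0 = -3
∂L/∂y = 2(y - t) = 2(-3 - 3) = -12
∂y/∂b = 1
∂L/∂b = ∂L/∂y · ∂y/∂b = -12 × 1 = -12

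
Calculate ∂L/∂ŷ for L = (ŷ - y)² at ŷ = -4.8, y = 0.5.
∂L/∂ŷ = -10.6

∂L/∂ŷ = 2(ŷ - y) = 2(-4.8 - 0.5) = 2(-5.3) = -10.6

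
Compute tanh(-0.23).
-0.226

tanh(-0.23) = (e^(-0.23) - e^(0.23))/(e^(-0.23) + e^(0.23)) = -0.226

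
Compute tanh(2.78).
0.9923

tanh(2.78) = (e^(2.78) - e^(-2.78))/(e^(2.78) + e^(-2.78)) = 0.9923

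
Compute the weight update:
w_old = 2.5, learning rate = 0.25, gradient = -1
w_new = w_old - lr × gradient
w_new = 2.75

w_new = w - η·∂L/∂w = 2.5 - 0.25×(-1) = 2.5 - (-0.25) = 2.75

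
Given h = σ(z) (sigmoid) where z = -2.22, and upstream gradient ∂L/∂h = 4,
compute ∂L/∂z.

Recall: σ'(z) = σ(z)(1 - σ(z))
∂L/∂z = 0.3535

σ(-2.22) = 0.09797
σ'(-2.22) = σ(-2.22)(1 - σ(-2.22)) = 0.09797 × 0.902 = 0.08837
∂L/∂z = ∂L/∂h · σ'(z) = 4 × 0.08837 = 0.3535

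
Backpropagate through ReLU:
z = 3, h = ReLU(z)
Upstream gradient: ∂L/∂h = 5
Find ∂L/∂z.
∂L/∂z = 5

h = ReLU(3) = 3
Since z > 0: ∂h/∂z = 1
∂L/∂z = ∂L/∂h · ∂h/∂z = 5 × 1 = 5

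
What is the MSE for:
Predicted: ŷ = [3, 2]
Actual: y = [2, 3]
MSE = 1

MSE = (1/2)((3-2)² + (2-3)²) = (1/2)(1 + 1) = 1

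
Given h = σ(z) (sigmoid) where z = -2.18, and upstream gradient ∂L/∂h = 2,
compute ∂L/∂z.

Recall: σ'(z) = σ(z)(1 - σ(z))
∂L/∂z = 0.1825

σ(-2.18) = 0.1016
σ'(-2.18) = σ(-2.18)(1 - σ(-2.18)) = 0.1016 × 0.8984 = 0.09125
∂L/∂z = ∂L/∂h · σ'(z) = 2 × 0.09125 = 0.1825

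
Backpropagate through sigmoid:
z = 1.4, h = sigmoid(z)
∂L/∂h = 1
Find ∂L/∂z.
∂L/∂z = 0.1587

σ(1.4) = 0.8022
σ'(1.4) = σ(1.4)(1 - σ(1.4)) = 0.8022 × 0.1978 = 0.1587
∂L/∂z = ∂L/∂h · σ'(z) = 1 × 0.1587 = 0.1587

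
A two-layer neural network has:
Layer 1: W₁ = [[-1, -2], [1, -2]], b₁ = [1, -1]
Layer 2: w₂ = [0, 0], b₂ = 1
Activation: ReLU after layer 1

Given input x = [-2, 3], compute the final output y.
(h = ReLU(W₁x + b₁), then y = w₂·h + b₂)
y = 1

Layer 1 pre-activation: z₁ = [-3, -9]
After ReLU: h = [0, 0]
Layer 2 output: y = 0×0 + 0×0 + 1 = 1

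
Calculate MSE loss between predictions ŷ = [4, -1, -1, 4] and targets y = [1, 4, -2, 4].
MSE = 8.75

MSE = (1/4)((4-1)² + (-1-4)² + (-1--2)² + (4-4)²) = (1/4)(9 + 25 + 1 + 0) = 8.75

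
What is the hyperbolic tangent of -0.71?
-0.6107

tanh(-0.71) = (e^(-0.71) - e^(0.71))/(e^(-0.71) + e^(0.71)) = -0.6107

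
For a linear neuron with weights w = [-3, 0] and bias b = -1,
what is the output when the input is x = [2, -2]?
y = -7

y = (-3)(2) + (0)(-2) + -1 = -7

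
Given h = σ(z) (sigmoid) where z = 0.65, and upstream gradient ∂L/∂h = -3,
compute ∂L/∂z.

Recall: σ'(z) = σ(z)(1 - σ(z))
∂L/∂z = -0.676

σ(0.65) = 0.657
σ'(0.65) = σ(0.65)(1 - σ(0.65)) = 0.657 × 0.343 = 0.2253
∂L/∂z = ∂L/∂h · σ'(z) = -3 × 0.2253 = -0.676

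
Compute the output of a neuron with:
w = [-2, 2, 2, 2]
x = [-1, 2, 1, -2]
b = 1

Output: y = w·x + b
y = 5

y = (-2)(-1) + (2)(2) + (2)(1) + (2)(-2) + 1 = 5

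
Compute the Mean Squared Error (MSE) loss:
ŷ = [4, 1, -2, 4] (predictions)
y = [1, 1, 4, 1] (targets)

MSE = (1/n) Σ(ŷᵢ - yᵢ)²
MSE = 13.5

MSE = (1/4)((4-1)² + (1-1)² + (-2-4)² + (4-1)²) = (1/4)(9 + 0 + 36 + 9) = 13.5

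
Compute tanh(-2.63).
-0.9897

tanh(-2.63) = (e^(-2.63) - e^(2.63))/(e^(-2.63) + e^(2.63)) = -0.9897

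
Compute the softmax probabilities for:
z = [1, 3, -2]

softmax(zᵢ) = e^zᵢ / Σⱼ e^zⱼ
p = [0.1185, 0.8756, 0.0059]

exp(z) = [2.718, 20.09, 0.1353]
Sum = 22.94
p = [0.1185, 0.8756, 0.0059]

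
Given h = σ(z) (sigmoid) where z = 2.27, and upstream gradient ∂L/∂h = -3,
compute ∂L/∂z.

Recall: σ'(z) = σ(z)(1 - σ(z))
∂L/∂z = -0.2546

σ(2.27) = 0.9064
σ'(2.27) = σ(2.27)(1 - σ(2.27)) = 0.9064 × 0.09364 = 0.08487
∂L/∂z = ∂L/∂h · σ'(z) = -3 × 0.08487 = -0.2546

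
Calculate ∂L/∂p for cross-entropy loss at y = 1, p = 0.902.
∂L/∂p = -1.109

∂L/∂p = -y/p + (1-y)/(1-p) = -1/0.902 + 0 = -1.109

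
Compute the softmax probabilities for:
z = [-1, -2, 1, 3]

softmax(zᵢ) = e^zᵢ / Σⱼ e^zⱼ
p = [0.0158, 0.0058, 0.1166, 0.8618]

exp(z) = [0.3679, 0.1353, 2.718, 20.09]
Sum = 23.31
p = [0.0158, 0.0058, 0.1166, 0.8618]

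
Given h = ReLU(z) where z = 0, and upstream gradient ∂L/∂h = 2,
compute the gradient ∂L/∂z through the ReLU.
∂L/∂z = 0

h = ReLU(0) = 0
At z = 0: ∂h/∂z = 0 (by convention)
∂L/∂z = ∂L/∂h · ∂h/∂z = 2 × 0 = 0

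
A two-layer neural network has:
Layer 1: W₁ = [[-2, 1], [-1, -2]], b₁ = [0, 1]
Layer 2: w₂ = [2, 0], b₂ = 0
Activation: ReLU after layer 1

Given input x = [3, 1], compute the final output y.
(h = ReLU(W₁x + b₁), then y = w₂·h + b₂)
y = 0

Layer 1 pre-activation: z₁ = [-5, -4]
After ReLU: h = [0, 0]
Layer 2 output: y = 2×0 + 0×0 + 0 = 0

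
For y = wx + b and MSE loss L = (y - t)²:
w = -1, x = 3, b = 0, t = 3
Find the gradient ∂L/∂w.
∂L/∂w = -36

y = wx + b = (-1)(3) + 0 = -3
∂L/∂y = 2(y - t) = 2(-3 - 3) = -12
∂y/∂w = x = 3
∂L/∂w = ∂L/∂y · ∂y/∂w = -12 × 3 = -36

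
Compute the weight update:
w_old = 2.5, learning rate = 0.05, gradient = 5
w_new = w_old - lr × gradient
w_new = 2.25

w_new = w - η·∂L/∂w = 2.5 - 0.05×(5) = 2.5 - (0.25) = 2.25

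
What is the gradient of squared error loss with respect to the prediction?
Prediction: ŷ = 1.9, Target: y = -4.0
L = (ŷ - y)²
∂L/∂ŷ = 11.8

∂L/∂ŷ = 2(ŷ - y) = 2(1.9 - -4.0) = 2(5.9) = 11.8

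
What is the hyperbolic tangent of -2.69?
-0.9908

tanh(-2.69) = (e^(-2.69) - e^(2.69))/(e^(-2.69) + e^(2.69)) = -0.9908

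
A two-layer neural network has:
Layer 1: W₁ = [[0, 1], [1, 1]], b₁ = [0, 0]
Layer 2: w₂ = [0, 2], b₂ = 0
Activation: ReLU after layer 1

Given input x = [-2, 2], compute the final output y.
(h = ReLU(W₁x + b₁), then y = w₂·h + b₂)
y = 0

Layer 1 pre-activation: z₁ = [2, 0]
After ReLU: h = [2, 0]
Layer 2 output: y = 0×2 + 2×0 + 0 = 0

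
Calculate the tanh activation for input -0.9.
-0.7163

tanh(-0.9) = (e^(-0.9) - e^(0.9))/(e^(-0.9) + e^(0.9)) = -0.7163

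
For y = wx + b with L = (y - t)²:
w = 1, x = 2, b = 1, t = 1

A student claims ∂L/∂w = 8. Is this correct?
Correct

y = (1)(2) + 1 = 3
∂L/∂y = 2(y - t) = 2(3 - 1) = 4
∂y/∂w = x = 2
∂L/∂w = 4 × 2 = 8

Claimed value: 8
Correct: The correct gradient is 8.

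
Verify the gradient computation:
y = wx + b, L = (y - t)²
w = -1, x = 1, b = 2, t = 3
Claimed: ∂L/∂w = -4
Correct

y = (-1)(1) + 2 = 1
∂L/∂y = 2(y - t) = 2(1 - 3) = -4
∂y/∂w = x = 1
∂L/∂w = -4 × 1 = -4

Claimed value: -4
Correct: The correct gradient is -4.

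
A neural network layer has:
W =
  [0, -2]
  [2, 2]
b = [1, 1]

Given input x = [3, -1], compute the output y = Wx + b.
y = [3, 5]

Wx = [0×3 + -2×-1, 2×3 + 2×-1]
   = [2, 4]
y = Wx + b = [2 + 1, 4 + 1] = [3, 5]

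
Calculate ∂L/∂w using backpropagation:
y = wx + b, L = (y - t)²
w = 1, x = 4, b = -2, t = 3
∂L/∂w = -8

y = wx + b = (1)(4) + -2 = 2
∂L/∂y = 2(y - t) = 2(2 - 3) = -2
∂y/∂w = x = 4
∂L/∂w = ∂L/∂y · ∂y/∂w = -2 × 4 = -8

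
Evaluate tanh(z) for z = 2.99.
0.995

tanh(2.99) = (e^(2.99) - e^(-2.99))/(e^(2.99) + e^(-2.99)) = 0.995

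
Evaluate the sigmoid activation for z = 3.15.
0.9589

sigmoid(3.15) = 1/(1 + e^(-3.15)) = 1/(1 + 0.04285) = 0.9589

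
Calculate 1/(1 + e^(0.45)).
0.3894

sigmoid(-0.45) = 1/(1 + e^(0.45)) = 1/(1 + 1.568) = 0.3894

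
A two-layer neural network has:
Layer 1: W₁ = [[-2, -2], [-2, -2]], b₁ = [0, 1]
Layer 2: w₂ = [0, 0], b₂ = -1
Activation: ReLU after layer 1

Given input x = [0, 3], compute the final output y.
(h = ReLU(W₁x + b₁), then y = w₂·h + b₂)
y = -1

Layer 1 pre-activation: z₁ = [-6, -5]
After ReLU: h = [0, 0]
Layer 2 output: y = 0×0 + 0×0 + -1 = -1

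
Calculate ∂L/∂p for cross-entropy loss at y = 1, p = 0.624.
∂L/∂p = -1.603

∂L/∂p = -y/p + (1-y)/(1-p) = -1/0.624 + 0 = -1.603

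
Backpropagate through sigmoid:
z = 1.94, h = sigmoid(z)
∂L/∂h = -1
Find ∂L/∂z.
∂L/∂z = -0.1099

σ(1.94) = 0.8744
σ'(1.94) = σ(1.94)(1 - σ(1.94)) = 0.8744 × 0.1256 = 0.1099
∂L/∂z = ∂L/∂h · σ'(z) = -1 × 0.1099 = -0.1099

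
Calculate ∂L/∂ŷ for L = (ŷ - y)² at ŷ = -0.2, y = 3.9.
∂L/∂ŷ = -8.2

∂L/∂ŷ = 2(ŷ - y) = 2(-0.2 - 3.9) = 2(-4.1) = -8.2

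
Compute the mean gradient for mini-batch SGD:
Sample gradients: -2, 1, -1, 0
Average gradient = -0.5

Average = (1/4)(-2 + 1 + -1 + 0) = -2/4 = -0.5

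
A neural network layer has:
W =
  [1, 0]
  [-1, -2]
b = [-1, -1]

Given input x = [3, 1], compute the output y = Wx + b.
y = [2, -6]

Wx = [1×3 + 0×1, -1×3 + -2×1]
   = [3, -5]
y = Wx + b = [3 + -1, -5 + -1] = [2, -6]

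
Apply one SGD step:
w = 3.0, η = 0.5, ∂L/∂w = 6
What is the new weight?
w_new = 0

w_new = w - η·∂L/∂w = 3.0 - 0.5×(6) = 3.0 - (3) = 0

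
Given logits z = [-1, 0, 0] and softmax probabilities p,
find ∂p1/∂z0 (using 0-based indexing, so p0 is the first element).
∂p1/∂z0 = -0.06561

p = softmax(z) = [0.1554, 0.4223, 0.4223]
p1 = 0.4223, p0 = 0.1554

∂p1/∂z0 = -p1 × p0 = -0.4223 × 0.1554 = -0.06561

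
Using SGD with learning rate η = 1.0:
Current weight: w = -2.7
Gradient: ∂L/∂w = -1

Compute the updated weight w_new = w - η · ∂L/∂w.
w_new = -1.7

w_new = w - η·∂L/∂w = -2.7 - 1.0×(-1) = -2.7 - (-1) = -1.7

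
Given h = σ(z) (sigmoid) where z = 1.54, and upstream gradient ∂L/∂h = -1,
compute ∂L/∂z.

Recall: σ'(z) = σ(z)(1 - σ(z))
∂L/∂z = -0.1454

σ(1.54) = 0.8235
σ'(1.54) = σ(1.54)(1 - σ(1.54)) = 0.8235 × 0.1765 = 0.1454
∂L/∂z = ∂L/∂h · σ'(z) = -1 × 0.1454 = -0.1454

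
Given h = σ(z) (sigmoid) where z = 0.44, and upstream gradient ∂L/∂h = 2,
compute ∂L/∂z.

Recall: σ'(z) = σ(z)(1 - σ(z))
∂L/∂z = 0.4766

σ(0.44) = 0.6083
σ'(0.44) = σ(0.44)(1 - σ(0.44)) = 0.6083 × 0.3917 = 0.2383
∂L/∂z = ∂L/∂h · σ'(z) = 2 × 0.2383 = 0.4766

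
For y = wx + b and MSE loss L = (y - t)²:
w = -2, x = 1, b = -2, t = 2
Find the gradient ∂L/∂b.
∂L/∂b = -12

y = wx + b = (-2)(1) + -2 = -4
∂L/∂y = 2(y - t) = 2(-4 - 2) = -12
∂y/∂b = 1
∂L/∂b = ∂L/∂y · ∂y/∂b = -12 × 1 = -12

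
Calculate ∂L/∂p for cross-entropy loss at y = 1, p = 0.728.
∂L/∂p = -1.374

∂L/∂p = -y/p + (1-y)/(1-p) = -1/0.728 + 0 = -1.374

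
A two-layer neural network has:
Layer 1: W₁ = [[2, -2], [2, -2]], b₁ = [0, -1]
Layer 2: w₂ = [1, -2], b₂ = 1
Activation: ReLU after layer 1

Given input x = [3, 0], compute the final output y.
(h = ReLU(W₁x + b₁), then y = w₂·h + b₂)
y = -3

Layer 1 pre-activation: z₁ = [6, 5]
After ReLU: h = [6, 5]
Layer 2 output: y = 1×6 + -2×5 + 1 = -3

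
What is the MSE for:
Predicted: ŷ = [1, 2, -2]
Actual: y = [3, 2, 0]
MSE = 2.667

MSE = (1/3)((1-3)² + (2-2)² + (-2-0)²) = (1/3)(4 + 0 + 4) = 2.667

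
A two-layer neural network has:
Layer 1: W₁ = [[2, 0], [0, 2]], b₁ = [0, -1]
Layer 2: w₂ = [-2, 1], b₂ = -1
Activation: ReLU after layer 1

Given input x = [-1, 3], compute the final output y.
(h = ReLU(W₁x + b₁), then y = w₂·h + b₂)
y = 4

Layer 1 pre-activation: z₁ = [-2, 5]
After ReLU: h = [0, 5]
Layer 2 output: y = -2×0 + 1×5 + -1 = 4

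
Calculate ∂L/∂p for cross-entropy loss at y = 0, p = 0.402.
∂L/∂p = 1.672

∂L/∂p = -y/p + (1-y)/(1-p) = 0 + 1/0.598 = 1.672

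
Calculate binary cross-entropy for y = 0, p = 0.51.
L = 0.7133

L = -0·log(0.51) - 1·log(0.49) = -log(0.49) = 0.7133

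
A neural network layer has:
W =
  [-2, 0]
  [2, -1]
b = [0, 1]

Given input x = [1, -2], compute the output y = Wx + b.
y = [-2, 5]

Wx = [-2×1 + 0×-2, 2×1 + -1×-2]
   = [-2, 4]
y = Wx + b = [-2 + 0, 4 + 1] = [-2, 5]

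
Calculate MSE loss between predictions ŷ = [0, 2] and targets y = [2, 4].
MSE = 4

MSE = (1/2)((0-2)² + (2-4)²) = (1/2)(4 + 4) = 4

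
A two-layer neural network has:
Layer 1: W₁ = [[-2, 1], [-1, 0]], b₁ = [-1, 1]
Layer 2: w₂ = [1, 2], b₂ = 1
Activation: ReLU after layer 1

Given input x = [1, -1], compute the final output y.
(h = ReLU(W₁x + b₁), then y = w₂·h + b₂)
y = 1

Layer 1 pre-activation: z₁ = [-4, 0]
After ReLU: h = [0, 0]
Layer 2 output: y = 1×0 + 2×0 + 1 = 1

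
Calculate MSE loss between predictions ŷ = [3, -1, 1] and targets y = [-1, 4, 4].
MSE = 16.67

MSE = (1/3)((3--1)² + (-1-4)² + (1-4)²) = (1/3)(16 + 25 + 9) = 16.67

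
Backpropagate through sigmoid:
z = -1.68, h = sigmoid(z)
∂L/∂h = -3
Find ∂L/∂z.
∂L/∂z = -0.3972

σ(-1.68) = 0.1571
σ'(-1.68) = σ(-1.68)(1 - σ(-1.68)) = 0.1571 × 0.8429 = 0.1324
∂L/∂z = ∂L/∂h · σ'(z) = -3 × 0.1324 = -0.3972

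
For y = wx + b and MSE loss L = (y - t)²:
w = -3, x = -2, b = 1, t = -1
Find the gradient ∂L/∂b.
∂L/∂b = 16

y = wx + b = (-3)(-2) + 1 = 7
∂L/∂y = 2(y - t) = 2(7 - -1) = 16
∂y/∂b = 1
∂L/∂b = ∂L/∂y · ∂y/∂b = 16 × 1 = 16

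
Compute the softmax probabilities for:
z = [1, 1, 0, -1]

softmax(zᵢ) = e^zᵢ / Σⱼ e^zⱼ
p = [0.3995, 0.3995, 0.147, 0.0541]

exp(z) = [2.718, 2.718, 1, 0.3679]
Sum = 6.804
p = [0.3995, 0.3995, 0.147, 0.0541]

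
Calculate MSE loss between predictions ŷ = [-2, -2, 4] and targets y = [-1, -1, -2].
MSE = 12.67

MSE = (1/3)((-2--1)² + (-2--1)² + (4--2)²) = (1/3)(1 + 1 + 36) = 12.67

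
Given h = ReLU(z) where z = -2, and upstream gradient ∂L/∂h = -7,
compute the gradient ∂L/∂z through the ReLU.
∂L/∂z = 0

h = ReLU(-2) = 0
Since z < 0: ∂h/∂z = 0
∂L/∂z = ∂L/∂h · ∂h/∂z = -7 × 0 = 0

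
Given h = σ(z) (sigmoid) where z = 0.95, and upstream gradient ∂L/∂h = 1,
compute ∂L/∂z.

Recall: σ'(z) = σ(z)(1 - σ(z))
∂L/∂z = 0.2011

σ(0.95) = 0.7211
σ'(0.95) = σ(0.95)(1 - σ(0.95)) = 0.7211 × 0.2789 = 0.2011
∂L/∂z = ∂L/∂h · σ'(z) = 1 × 0.2011 = 0.2011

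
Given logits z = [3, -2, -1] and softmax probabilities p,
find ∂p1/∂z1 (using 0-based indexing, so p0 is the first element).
∂p1/∂z1 = 0.00653

p = softmax(z) = [0.9756, 0.006573, 0.01787]
p1 = 0.006573

∂p1/∂z1 = p1(1 - p1) = 0.006573 × (1 - 0.006573) = 0.00653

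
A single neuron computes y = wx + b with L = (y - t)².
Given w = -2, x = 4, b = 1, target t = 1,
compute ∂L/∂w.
∂L/∂w = -64

y = wx + b = (-2)(4) + 1 = -7
∂L/∂y = 2(y - t) = 2(-7 - 1) = -16
∂y/∂w = x = 4
∂L/∂w = ∂L/∂y · ∂y/∂w = -16 × 4 = -64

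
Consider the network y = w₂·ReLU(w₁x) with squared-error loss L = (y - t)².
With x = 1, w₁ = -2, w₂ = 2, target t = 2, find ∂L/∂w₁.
∂L/∂w₁ = 0

Forward pass:
z = w₁x = -2×1 = -2
h = ReLU(-2) = 0
y = w₂h = 2×0 = 0

Backward pass:
∂L/∂y = 2(y - t) = 2(0 - 2) = -4
∂y/∂h = w₂ = 2
∂h/∂z = 0 (ReLU derivative)
∂z/∂w₁ = x = 1

∂L/∂w₁ = -4 × 2 × 0 × 1 = 0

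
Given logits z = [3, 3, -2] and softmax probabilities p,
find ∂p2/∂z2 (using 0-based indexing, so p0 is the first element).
∂p2/∂z2 = 0.003346

p = softmax(z) = [0.4983, 0.4983, 0.003358]
p2 = 0.003358

∂p2/∂z2 = p2(1 - p2) = 0.003358 × (1 - 0.003358) = 0.003346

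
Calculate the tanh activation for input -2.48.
-0.9861

tanh(-2.48) = (e^(-2.48) - e^(2.48))/(e^(-2.48) + e^(2.48)) = -0.9861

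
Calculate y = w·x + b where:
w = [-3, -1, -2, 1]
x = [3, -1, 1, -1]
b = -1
y = -12

y = (-3)(3) + (-1)(-1) + (-2)(1) + (1)(-1) + -1 = -12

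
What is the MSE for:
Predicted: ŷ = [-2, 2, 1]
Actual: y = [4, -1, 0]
MSE = 15.33

MSE = (1/3)((-2-4)² + (2--1)² + (1-0)²) = (1/3)(36 + 9 + 1) = 15.33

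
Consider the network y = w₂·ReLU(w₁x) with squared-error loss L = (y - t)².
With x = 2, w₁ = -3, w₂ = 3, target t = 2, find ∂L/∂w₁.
∂L/∂w₁ = 0

Forward pass:
z = w₁x = -3×2 = -6
h = ReLU(-6) = 0
y = w₂h = 3×0 = 0

Backward pass:
∂L/∂y = 2(y - t) = 2(0 - 2) = -4
∂y/∂h = w₂ = 3
∂h/∂z = 0 (ReLU derivative)
∂z/∂w₁ = x = 2

∂L/∂w₁ = -4 × 3 × 0 × 2 = 0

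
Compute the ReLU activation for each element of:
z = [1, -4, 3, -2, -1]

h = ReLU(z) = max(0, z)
h = [1, 0, 3, 0, 0]

ReLU applied element-wise: max(0,1)=1, max(0,-4)=0, max(0,3)=3, max(0,-2)=0, max(0,-1)=0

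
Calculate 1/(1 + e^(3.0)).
0.04743

sigmoid(-3.0) = 1/(1 + e^(3.0)) = 1/(1 + 20.09) = 0.04743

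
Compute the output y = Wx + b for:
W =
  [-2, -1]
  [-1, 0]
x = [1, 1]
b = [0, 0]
y = [-3, -1]

Wx = [-2×1 + -1×1, -1×1 + 0×1]
   = [-3, -1]
y = Wx + b = [-3 + 0, -1 + 0] = [-3, -1]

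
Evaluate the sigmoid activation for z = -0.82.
0.3058

sigmoid(-0.82) = 1/(1 + e^(0.82)) = 1/(1 + 2.27) = 0.3058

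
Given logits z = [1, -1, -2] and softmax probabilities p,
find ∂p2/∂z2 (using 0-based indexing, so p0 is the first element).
∂p2/∂z2 = 0.04025

p = softmax(z) = [0.8438, 0.1142, 0.04201]
p2 = 0.04201

∂p2/∂z2 = p2(1 - p2) = 0.04201 × (1 - 0.04201) = 0.04025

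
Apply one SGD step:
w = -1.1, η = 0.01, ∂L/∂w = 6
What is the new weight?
w_new = -1.16

w_new = w - η·∂L/∂w = -1.1 - 0.01×(6) = -1.1 - (0.06) = -1.16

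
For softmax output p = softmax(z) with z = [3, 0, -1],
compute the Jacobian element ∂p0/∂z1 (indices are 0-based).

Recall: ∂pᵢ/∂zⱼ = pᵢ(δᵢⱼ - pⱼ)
∂p0/∂z1 = -0.04364

p = softmax(z) = [0.9362, 0.04661, 0.01715]
p0 = 0.9362, p1 = 0.04661

∂p0/∂z1 = -p0 × p1 = -0.9362 × 0.04661 = -0.04364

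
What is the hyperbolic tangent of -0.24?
-0.2355

tanh(-0.24) = (e^(-0.24) - e^(0.24))/(e^(-0.24) + e^(0.24)) = -0.2355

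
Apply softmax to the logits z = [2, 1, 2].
p = [0.4223, 0.1554, 0.4223]

exp(z) = [7.389, 2.718, 7.389]
Sum = 17.5
p = [0.4223, 0.1554, 0.4223]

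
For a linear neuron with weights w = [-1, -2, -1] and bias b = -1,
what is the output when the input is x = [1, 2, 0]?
y = -6

y = (-1)(1) + (-2)(2) + (-1)(0) + -1 = -6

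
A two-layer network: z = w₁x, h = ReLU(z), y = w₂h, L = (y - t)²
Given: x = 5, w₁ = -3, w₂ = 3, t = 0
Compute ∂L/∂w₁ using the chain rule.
∂L/∂w₁ = 0

Forward pass:
z = w₁x = -3×5 = -15
h = ReLU(-15) = 0
y = w₂h = 3×0 = 0

Backward pass:
∂L/∂y = 2(y - t) = 2(0 - 0) = 0
∂y/∂h = w₂ = 3
∂h/∂z = 0 (ReLU derivative)
∂z/∂w₁ = x = 5

∂L/∂w₁ = 0 × 3 × 0 × 5 = 0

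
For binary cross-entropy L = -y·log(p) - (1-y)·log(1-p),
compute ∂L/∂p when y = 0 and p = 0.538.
∂L/∂p = 2.165

∂L/∂p = -y/p + (1-y)/(1-p) = 0 + 1/0.462 = 2.165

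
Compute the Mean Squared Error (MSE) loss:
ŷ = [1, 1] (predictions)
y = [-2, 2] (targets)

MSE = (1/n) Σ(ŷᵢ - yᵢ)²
MSE = 5

MSE = (1/2)((1--2)² + (1-2)²) = (1/2)(9 + 1) = 5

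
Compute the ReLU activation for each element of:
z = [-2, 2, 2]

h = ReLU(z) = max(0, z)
h = [0, 2, 2]

ReLU applied element-wise: max(0,-2)=0, max(0,2)=2, max(0,2)=2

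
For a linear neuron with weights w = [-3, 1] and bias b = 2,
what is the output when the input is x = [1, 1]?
y = 0

y = (-3)(1) + (1)(1) + 2 = 0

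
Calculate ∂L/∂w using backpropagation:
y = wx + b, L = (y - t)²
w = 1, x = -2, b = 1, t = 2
∂L/∂w = 12

y = wx + b = (1)(-2) + 1 = -1
∂L/∂y = 2(y - t) = 2(-1 - 2) = -6
∂y/∂w = x = -2
∂L/∂w = ∂L/∂y · ∂y/∂w = -6 × -2 = 12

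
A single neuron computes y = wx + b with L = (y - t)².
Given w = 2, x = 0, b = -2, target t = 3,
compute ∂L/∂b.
∂L/∂b = -10

y = wx + b = (2)(0) + -2 = -2
∂L/∂y = 2(y - t) = 2(-2 - 3) = -10
∂y/∂b = 1
∂L/∂b = ∂L/∂y · ∂y/∂b = -10 × 1 = -10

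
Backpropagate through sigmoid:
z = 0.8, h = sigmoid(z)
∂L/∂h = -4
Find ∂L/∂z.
∂L/∂z = -0.8556

σ(0.8) = 0.69
σ'(0.8) = σ(0.8)(1 - σ(0.8)) = 0.69 × 0.31 = 0.2139
∂L/∂z = ∂L/∂h · σ'(z) = -4 × 0.2139 = -0.8556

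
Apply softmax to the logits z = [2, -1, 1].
p = [0.7054, 0.0351, 0.2595]

exp(z) = [7.389, 0.3679, 2.718]
Sum = 10.48
p = [0.7054, 0.0351, 0.2595]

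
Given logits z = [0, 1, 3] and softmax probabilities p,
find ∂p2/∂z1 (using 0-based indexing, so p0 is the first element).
∂p2/∂z1 = -0.09636

p = softmax(z) = [0.04201, 0.1142, 0.8438]
p2 = 0.8438, p1 = 0.1142

∂p2/∂z1 = -p2 × p1 = -0.8438 × 0.1142 = -0.09636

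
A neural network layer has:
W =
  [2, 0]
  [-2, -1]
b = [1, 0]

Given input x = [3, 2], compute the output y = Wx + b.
y = [7, -8]

Wx = [2×3 + 0×2, -2×3 + -1×2]
   = [6, -8]
y = Wx + b = [6 + 1, -8 + 0] = [7, -8]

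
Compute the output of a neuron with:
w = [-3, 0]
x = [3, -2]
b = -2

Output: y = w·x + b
y = -11

y = (-3)(3) + (0)(-2) + -2 = -11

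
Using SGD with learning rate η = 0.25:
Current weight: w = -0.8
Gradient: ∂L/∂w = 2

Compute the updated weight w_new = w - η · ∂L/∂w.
w_new = -1.3

w_new = w - η·∂L/∂w = -0.8 - 0.25×(2) = -0.8 - (0.5) = -1.3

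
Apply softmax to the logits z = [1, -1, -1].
p = [0.787, 0.1065, 0.1065]

exp(z) = [2.718, 0.3679, 0.3679]
Sum = 3.454
p = [0.787, 0.1065, 0.1065]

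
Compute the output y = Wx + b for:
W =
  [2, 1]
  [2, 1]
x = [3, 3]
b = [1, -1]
y = [10, 8]

Wx = [2×3 + 1×3, 2×3 + 1×3]
   = [9, 9]
y = Wx + b = [9 + 1, 9 + -1] = [10, 8]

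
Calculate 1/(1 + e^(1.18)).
0.2351

sigmoid(-1.18) = 1/(1 + e^(1.18)) = 1/(1 + 3.254) = 0.2351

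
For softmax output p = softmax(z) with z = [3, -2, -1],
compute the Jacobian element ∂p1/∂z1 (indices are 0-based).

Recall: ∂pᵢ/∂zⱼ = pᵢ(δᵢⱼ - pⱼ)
∂p1/∂z1 = 0.00653

p = softmax(z) = [0.9756, 0.006573, 0.01787]
p1 = 0.006573

∂p1/∂z1 = p1(1 - p1) = 0.006573 × (1 - 0.006573) = 0.00653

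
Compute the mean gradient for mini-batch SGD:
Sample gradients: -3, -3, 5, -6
Average gradient = -1.75

Average = (1/4)(-3 + -3 + 5 + -6) = -7/4 = -1.75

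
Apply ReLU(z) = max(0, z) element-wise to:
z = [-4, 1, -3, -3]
h = [0, 1, 0, 0]

ReLU applied element-wise: max(0,-4)=0, max(0,1)=1, max(0,-3)=0, max(0,-3)=0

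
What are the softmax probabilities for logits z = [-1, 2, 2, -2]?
p = [0.0241, 0.4835, 0.4835, 0.0089]

exp(z) = [0.3679, 7.389, 7.389, 0.1353]
Sum = 15.28
p = [0.0241, 0.4835, 0.4835, 0.0089]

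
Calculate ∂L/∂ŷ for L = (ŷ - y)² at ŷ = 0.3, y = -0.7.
∂L/∂ŷ = 2.0

∂L/∂ŷ = 2(ŷ - y) = 2(0.3 - -0.7) = 2(1.0) = 2.0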